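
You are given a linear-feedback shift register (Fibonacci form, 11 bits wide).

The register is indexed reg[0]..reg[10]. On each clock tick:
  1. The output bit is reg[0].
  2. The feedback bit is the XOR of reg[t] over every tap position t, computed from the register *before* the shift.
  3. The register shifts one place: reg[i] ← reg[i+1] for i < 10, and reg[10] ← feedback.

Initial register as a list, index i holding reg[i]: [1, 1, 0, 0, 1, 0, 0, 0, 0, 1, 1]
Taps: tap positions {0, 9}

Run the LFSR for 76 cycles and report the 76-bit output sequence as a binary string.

k : reg_k → out_k, fb_k
0: 11001000011 → 1, fb=0
1: 10010000110 → 1, fb=0
2: 00100001100 → 0, fb=0
3: 01000011000 → 0, fb=0
4: 10000110000 → 1, fb=1
5: 00001100001 → 0, fb=0
6: 00011000010 → 0, fb=1
7: 00110000101 → 0, fb=0
8: 01100001010 → 0, fb=1
9: 11000010101 → 1, fb=1
10: 10000101011 → 1, fb=0
11: 00001010110 → 0, fb=1
12: 00010101101 → 0, fb=0
13: 00101011010 → 0, fb=1
14: 01010110101 → 0, fb=0
15: 10101101010 → 1, fb=0
16: 01011010100 → 0, fb=0
17: 10110101000 → 1, fb=1
18: 01101010001 → 0, fb=0
19: 11010100010 → 1, fb=0
20: 10101000100 → 1, fb=1
21: 01010001001 → 0, fb=0
22: 10100010010 → 1, fb=0
23: 01000100100 → 0, fb=0
24: 10001001000 → 1, fb=1
25: 00010010001 → 0, fb=0
26: 00100100010 → 0, fb=1
27: 01001000101 → 0, fb=0
28: 10010001010 → 1, fb=0
29: 00100010100 → 0, fb=0
30: 01000101000 → 0, fb=0
31: 10001010000 → 1, fb=1
32: 00010100001 → 0, fb=0
33: 00101000010 → 0, fb=1
34: 01010000101 → 0, fb=0
35: 10100001010 → 1, fb=0
36: 01000010100 → 0, fb=0
37: 10000101000 → 1, fb=1
38: 00001010001 → 0, fb=0
39: 00010100010 → 0, fb=1
40: 00101000101 → 0, fb=0
41: 01010001010 → 0, fb=1
42: 10100010101 → 1, fb=1
43: 01000101011 → 0, fb=1
44: 10001010111 → 1, fb=0
45: 00010101110 → 0, fb=1
46: 00101011101 → 0, fb=0
47: 01010111010 → 0, fb=1
48: 10101110101 → 1, fb=1
49: 01011101011 → 0, fb=1
50: 10111010111 → 1, fb=0
51: 01110101110 → 0, fb=1
52: 11101011101 → 1, fb=1
53: 11010111011 → 1, fb=0
54: 10101110110 → 1, fb=0
55: 01011101100 → 0, fb=0
56: 10111011000 → 1, fb=1
57: 01110110001 → 0, fb=0
58: 11101100010 → 1, fb=0
59: 11011000100 → 1, fb=1
60: 10110001001 → 1, fb=1
61: 01100010011 → 0, fb=1
62: 11000100111 → 1, fb=0
63: 10001001110 → 1, fb=0
64: 00010011100 → 0, fb=0
65: 00100111000 → 0, fb=0
66: 01001110000 → 0, fb=0
67: 10011100000 → 1, fb=1
68: 00111000001 → 0, fb=0
69: 01110000010 → 0, fb=1
70: 11100000101 → 1, fb=1
71: 11000001011 → 1, fb=0
72: 10000010110 → 1, fb=0
73: 00000101100 → 0, fb=0
74: 00001011000 → 0, fb=0
75: 00010110000 → 0, fb=0

1100100001100001010110101000100100010100001010001010111010111011000100111000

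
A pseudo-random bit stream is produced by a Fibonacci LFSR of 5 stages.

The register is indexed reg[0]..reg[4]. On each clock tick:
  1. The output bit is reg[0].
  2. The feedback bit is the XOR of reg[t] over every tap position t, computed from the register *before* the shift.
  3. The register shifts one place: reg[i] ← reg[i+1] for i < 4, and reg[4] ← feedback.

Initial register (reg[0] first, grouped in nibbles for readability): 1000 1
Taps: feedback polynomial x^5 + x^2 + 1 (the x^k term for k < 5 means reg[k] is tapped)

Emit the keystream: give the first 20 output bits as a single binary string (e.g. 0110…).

10001101110101000010

step | reg (before) | out | fb
   0 | 10001 | 1 | 1
   1 | 00011 | 0 | 0
   2 | 00110 | 0 | 1
   3 | 01101 | 0 | 1
   4 | 11011 | 1 | 1
   5 | 10111 | 1 | 0
   6 | 01110 | 0 | 1
   7 | 11101 | 1 | 0
   8 | 11010 | 1 | 1
   9 | 10101 | 1 | 0
  10 | 01010 | 0 | 0
  11 | 10100 | 1 | 0
  12 | 01000 | 0 | 0
  13 | 10000 | 1 | 1
  14 | 00001 | 0 | 0
  15 | 00010 | 0 | 0
  16 | 00100 | 0 | 1
  17 | 01001 | 0 | 0
  18 | 10010 | 1 | 1
  19 | 00101 | 0 | 1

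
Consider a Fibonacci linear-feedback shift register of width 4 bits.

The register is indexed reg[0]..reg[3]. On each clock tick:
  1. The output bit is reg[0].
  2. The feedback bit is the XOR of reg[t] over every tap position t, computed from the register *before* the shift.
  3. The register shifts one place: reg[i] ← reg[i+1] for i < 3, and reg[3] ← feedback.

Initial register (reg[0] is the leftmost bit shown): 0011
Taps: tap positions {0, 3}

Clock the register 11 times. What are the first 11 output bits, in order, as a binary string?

00111101011

k : reg_k → out_k, fb_k
0: 0011 → 0, fb=1
1: 0111 → 0, fb=1
2: 1111 → 1, fb=0
3: 1110 → 1, fb=1
4: 1101 → 1, fb=0
5: 1010 → 1, fb=1
6: 0101 → 0, fb=1
7: 1011 → 1, fb=0
8: 0110 → 0, fb=0
9: 1100 → 1, fb=1
10: 1001 → 1, fb=0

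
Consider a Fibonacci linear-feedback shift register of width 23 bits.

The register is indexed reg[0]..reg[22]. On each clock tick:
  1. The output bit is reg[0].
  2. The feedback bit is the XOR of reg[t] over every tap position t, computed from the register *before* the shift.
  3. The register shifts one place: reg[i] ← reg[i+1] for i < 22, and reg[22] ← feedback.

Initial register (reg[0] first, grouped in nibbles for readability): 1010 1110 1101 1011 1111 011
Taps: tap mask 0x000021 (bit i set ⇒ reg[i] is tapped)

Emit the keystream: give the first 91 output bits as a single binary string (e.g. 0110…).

tick  register→output (feedback)
  0  10101110110110111111011→1 (0)
  1  01011101101101111110110→0 (1)
  2  10111011011011111101101→1 (1)
  3  01110110110111111011011→0 (1)
  4  11101101101111110110111→1 (0)
  5  11011011011111101101110→1 (1)
  6  10110110111111011011101→1 (0)
  7  01101101111110110111010→0 (1)
  8  11011011111101101110101→1 (1)
  9  10110111111011011101011→1 (0)
 10  01101111110110111010110→0 (1)
 11  11011111101101110101101→1 (0)
 12  10111111011011101011010→1 (0)
 13  01111110110111010110100→0 (1)
 14  11111101101110101101001→1 (0)
 15  11111011011101011010010→1 (1)
 16  11110110111010110100101→1 (0)
 17  11101101110101101001010→1 (0)
 18  11011011101011010010100→1 (1)
 19  10110111010110100101001→1 (0)
 20  01101110101101001010010→0 (1)
 21  11011101011010010100101→1 (0)
 22  10111010110100101001010→1 (1)
 23  01110101101001010010101→0 (1)
 24  11101011010010100101011→1 (1)
 25  11010110100101001010111→1 (0)
 26  10101101001010010101110→1 (0)
 27  01011010010100101011100→0 (0)
 28  10110100101001010111000→1 (0)
 29  01101001010010101110000→0 (0)
 30  11010010100101011100000→1 (1)
 31  10100101001010111000001→1 (0)
 32  01001010010101110000010→0 (0)
 33  10010100101011100000100→1 (0)
 34  00101001010111000001000→0 (0)
 35  01010010101110000010000→0 (0)
 36  10100101011100000100000→1 (0)
 37  01001010111000001000000→0 (0)
 38  10010101110000010000000→1 (0)
 39  00101011100000100000000→0 (0)
 40  01010111000001000000000→0 (1)
 41  10101110000010000000001→1 (0)
 42  01011100000100000000010→0 (1)
 43  10111000001000000000101→1 (1)
 44  01110000010000000001011→0 (0)
 45  11100000100000000010110→1 (1)
 46  11000001000000000101101→1 (1)
 47  10000010000000001011011→1 (1)
 48  00000100000000010110111→0 (1)
 49  00001000000000101101111→0 (0)
 50  00010000000001011011110→0 (0)
 51  00100000000010110111100→0 (0)
 52  01000000000101101111000→0 (0)
 53  10000000001011011110000→1 (1)
 54  00000000010110111100001→0 (0)
 55  00000000101101111000010→0 (0)
 56  00000001011011110000100→0 (0)
 57  00000010110111100001000→0 (0)
 58  00000101101111000010000→0 (1)
 59  00001011011110000100001→0 (0)
 60  00010110111100001000010→0 (1)
 61  00101101111000010000101→0 (1)
 62  01011011110000100001011→0 (0)
 63  10110111100001000010110→1 (0)
 64  01101111000010000101100→0 (1)
 65  11011110000100001011001→1 (0)
 66  10111100001000010110010→1 (0)
 67  01111000010000101100100→0 (0)
 68  11110000100001011001000→1 (1)
 69  11100001000010110010001→1 (1)
 70  11000010000101100100011→1 (1)
 71  10000100001011001000111→1 (0)
 72  00001000010110010001110→0 (0)
 73  00010000101100100011100→0 (0)
 74  00100001011001000111000→0 (0)
 75  01000010110010001110000→0 (0)
 76  10000101100100011100000→1 (0)
 77  00001011001000111000000→0 (0)
 78  00010110010001110000000→0 (1)
 79  00101100100011100000001→0 (1)
 80  01011001000111000000011→0 (0)
 81  10110010001110000000110→1 (1)
 82  01100100011100000001101→0 (1)
 83  11001000111000000011011→1 (1)
 84  10010001110000000110111→1 (1)
 85  00100011100000001101111→0 (0)
 86  01000111000000011011110→0 (1)
 87  10001110000000110111101→1 (0)
 88  00011100000001101111010→0 (1)
 89  00111000000011011110101→0 (0)
 90  01110000000110111101010→0 (0)

1010111011011011111101101110101101001010010101110000010000000001011011110000100001011001000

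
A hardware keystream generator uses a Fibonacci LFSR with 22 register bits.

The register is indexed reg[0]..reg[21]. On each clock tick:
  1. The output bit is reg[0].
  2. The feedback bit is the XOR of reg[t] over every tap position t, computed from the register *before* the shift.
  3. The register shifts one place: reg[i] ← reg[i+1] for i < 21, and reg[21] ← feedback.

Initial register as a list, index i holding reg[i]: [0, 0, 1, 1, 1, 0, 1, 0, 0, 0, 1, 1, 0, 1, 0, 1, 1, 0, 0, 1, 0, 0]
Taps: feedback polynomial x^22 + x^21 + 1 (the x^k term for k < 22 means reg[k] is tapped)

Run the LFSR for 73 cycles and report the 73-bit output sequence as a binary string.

tick  register→output (feedback)
  0  0011101000110101100100→0 (0)
  1  0111010001101011001000→0 (0)
  2  1110100011010110010000→1 (1)
  3  1101000110101100100001→1 (0)
  4  1010001101011001000010→1 (1)
  5  0100011010110010000101→0 (1)
  6  1000110101100100001011→1 (0)
  7  0001101011001000010110→0 (0)
  8  0011010110010000101100→0 (0)
  9  0110101100100001011000→0 (0)
 10  1101011001000010110000→1 (1)
 11  1010110010000101100001→1 (0)
 12  0101100100001011000010→0 (0)
 13  1011001000010110000100→1 (1)
 14  0110010000101100001001→0 (1)
 15  1100100001011000010011→1 (0)
 16  1001000010110000100110→1 (1)
 17  0010000101100001001101→0 (1)
 18  0100001011000010011011→0 (1)
 19  1000010110000100110111→1 (0)
 20  0000101100001001101110→0 (0)
 21  0001011000010011011100→0 (0)
 22  0010110000100110111000→0 (0)
 23  0101100001001101110000→0 (0)
 24  1011000010011011100000→1 (1)
 25  0110000100110111000001→0 (1)
 26  1100001001101110000011→1 (0)
 27  1000010011011100000110→1 (1)
 28  0000100110111000001101→0 (1)
 29  0001001101110000011011→0 (1)
 30  0010011011100000110111→0 (1)
 31  0100110111000001101111→0 (1)
 32  1001101110000011011111→1 (0)
 33  0011011100000110111110→0 (0)
 34  0110111000001101111100→0 (0)
 35  1101110000011011111000→1 (1)
 36  1011100000110111110001→1 (0)
 37  0111000001101111100010→0 (0)
 38  1110000011011111000100→1 (1)
 39  1100000110111110001001→1 (0)
 40  1000001101111100010010→1 (1)
 41  0000011011111000100101→0 (1)
 42  0000110111110001001011→0 (1)
 43  0001101111100010010111→0 (1)
 44  0011011111000100101111→0 (1)
 45  0110111110001001011111→0 (1)
 46  1101111100010010111111→1 (0)
 47  1011111000100101111110→1 (1)
 48  0111110001001011111101→0 (1)
 49  1111100010010111111011→1 (0)
 50  1111000100101111110110→1 (1)
 51  1110001001011111101101→1 (0)
 52  1100010010111111011010→1 (1)
 53  1000100101111110110101→1 (0)
 54  0001001011111101101010→0 (0)
 55  0010010111111011010100→0 (0)
 56  0100101111110110101000→0 (0)
 57  1001011111101101010000→1 (1)
 58  0010111111011010100001→0 (1)
 59  0101111110110101000011→0 (1)
 60  1011111101101010000111→1 (0)
 61  0111111011010100001110→0 (0)
 62  1111110110101000011100→1 (1)
 63  1111101101010000111001→1 (0)
 64  1111011010100001110010→1 (1)
 65  1110110101000011100101→1 (0)
 66  1101101010000111001010→1 (1)
 67  1011010100001110010101→1 (0)
 68  0110101000011100101010→0 (0)
 69  1101010000111001010100→1 (1)
 70  1010100001110010101001→1 (0)
 71  0101000011100101010010→0 (0)
 72  1010000111001010100100→1 (1)

0011101000110101100100001011000010011011100000110111110001001011111101101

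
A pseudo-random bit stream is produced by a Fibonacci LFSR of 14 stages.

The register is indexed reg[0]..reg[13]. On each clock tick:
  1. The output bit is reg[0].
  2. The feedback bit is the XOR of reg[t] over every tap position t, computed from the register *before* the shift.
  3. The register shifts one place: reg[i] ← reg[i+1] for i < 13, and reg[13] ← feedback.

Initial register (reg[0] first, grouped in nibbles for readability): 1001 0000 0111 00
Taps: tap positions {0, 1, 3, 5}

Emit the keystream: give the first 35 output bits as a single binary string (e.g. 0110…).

10010000011100001111010000100000111

k : reg_k → out_k, fb_k
0: 10010000011100 → 1, fb=0
1: 00100000111000 → 0, fb=0
2: 01000001110000 → 0, fb=1
3: 10000011100001 → 1, fb=1
4: 00000111000011 → 0, fb=1
5: 00001110000111 → 0, fb=1
6: 00011100001111 → 0, fb=0
7: 00111000011110 → 0, fb=1
8: 01110000111101 → 0, fb=0
9: 11100001111010 → 1, fb=0
10: 11000011110100 → 1, fb=0
11: 10000111101000 → 1, fb=0
12: 00001111010000 → 0, fb=1
13: 00011110100001 → 0, fb=0
14: 00111101000010 → 0, fb=0
15: 01111010000100 → 0, fb=0
16: 11110100001000 → 1, fb=0
17: 11101000010000 → 1, fb=0
18: 11010000100000 → 1, fb=1
19: 10100001000001 → 1, fb=1
20: 01000010000011 → 0, fb=1
21: 10000100000111 → 1, fb=0
22: 00001000001110 → 0, fb=0
23: 00010000011100 → 0, fb=1
24: 00100000111001 → 0, fb=0
25: 01000001110010 → 0, fb=1
26: 10000011100101 → 1, fb=1
27: 00000111001011 → 0, fb=1
28: 00001110010111 → 0, fb=1
29: 00011100101111 → 0, fb=0
30: 00111001011110 → 0, fb=1
31: 01110010111101 → 0, fb=0
32: 11100101111010 → 1, fb=1
33: 11001011110101 → 1, fb=0
34: 10010111101010 → 1, fb=1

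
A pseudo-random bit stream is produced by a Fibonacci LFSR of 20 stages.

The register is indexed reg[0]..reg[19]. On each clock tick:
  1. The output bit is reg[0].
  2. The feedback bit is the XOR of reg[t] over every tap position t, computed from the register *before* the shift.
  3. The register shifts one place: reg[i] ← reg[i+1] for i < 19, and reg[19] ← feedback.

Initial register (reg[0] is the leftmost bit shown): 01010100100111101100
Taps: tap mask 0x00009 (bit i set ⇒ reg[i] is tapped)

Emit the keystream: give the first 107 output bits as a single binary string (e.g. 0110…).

01010100100111101100111100000110100010110111001100101101000011101010010001010111101110000110111010100111101

tick  register→output (feedback)
  0  01010100100111101100→0 (1)
  1  10101001001111011001→1 (1)
  2  01010010011110110011→0 (1)
  3  10100100111101100111→1 (1)
  4  01001001111011001111→0 (0)
  5  10010011110110011110→1 (0)
  6  00100111101100111100→0 (0)
  7  01001111011001111000→0 (0)
  8  10011110110011110000→1 (0)
  9  00111101100111100000→0 (1)
 10  01111011001111000001→0 (1)
 11  11110110011110000011→1 (0)
 12  11101100111100000110→1 (1)
 13  11011001111000001101→1 (0)
 14  10110011110000011010→1 (0)
 15  01100111100000110100→0 (0)
 16  11001111000001101000→1 (1)
 17  10011110000011010001→1 (0)
 18  00111100000110100010→0 (1)
 19  01111000001101000101→0 (1)
 20  11110000011010001011→1 (0)
 21  11100000110100010110→1 (1)
 22  11000001101000101101→1 (1)
 23  10000011010001011011→1 (1)
 24  00000110100010110111→0 (0)
 25  00001101000101101110→0 (0)
 26  00011010001011011100→0 (1)
 27  00110100010110111001→0 (1)
 28  01101000101101110011→0 (0)
 29  11010001011011100110→1 (0)
 30  10100010110111001100→1 (1)
 31  01000101101110011001→0 (0)
 32  10001011011100110010→1 (1)
 33  00010110111001100101→0 (1)
 34  00101101110011001011→0 (0)
 35  01011011100110010110→0 (1)
 36  10110111001100101101→1 (0)
 37  01101110011001011010→0 (0)
 38  11011100110010110100→1 (0)
 39  10111001100101101000→1 (0)
 40  01110011001011010000→0 (1)
 41  11100110010110100001→1 (1)
 42  11001100101101000011→1 (1)
 43  10011001011010000111→1 (0)
 44  00110010110100001110→0 (1)
 45  01100101101000011101→0 (0)
 46  11001011010000111010→1 (1)
 47  10010110100001110101→1 (0)
 48  00101101000011101010→0 (0)
 49  01011010000111010100→0 (1)
 50  10110100001110101001→1 (0)
 51  01101000011101010010→0 (0)
 52  11010000111010100100→1 (0)
 53  10100001110101001000→1 (1)
 54  01000011101010010001→0 (0)
 55  10000111010100100010→1 (1)
 56  00001110101001000101→0 (0)
 57  00011101010010001010→0 (1)
 58  00111010100100010101→0 (1)
 59  01110101001000101011→0 (1)
 60  11101010010001010111→1 (1)
 61  11010100100010101111→1 (0)
 62  10101001000101011110→1 (1)
 63  01010010001010111101→0 (1)
 64  10100100010101111011→1 (1)
 65  01001000101011110111→0 (0)
 66  10010001010111101110→1 (0)
 67  00100010101111011100→0 (0)
 68  01000101011110111000→0 (0)
 69  10001010111101110000→1 (1)
 70  00010101111011100001→0 (1)
 71  00101011110111000011→0 (0)
 72  01010111101110000110→0 (1)
 73  10101111011100001101→1 (1)
 74  01011110111000011011→0 (1)
 75  10111101110000110111→1 (0)
 76  01111011100001101110→0 (1)
 77  11110111000011011101→1 (0)
 78  11101110000110111010→1 (1)
 79  11011100001101110101→1 (0)
 80  10111000011011101010→1 (0)
 81  01110000110111010100→0 (1)
 82  11100001101110101001→1 (1)
 83  11000011011101010011→1 (1)
 84  10000110111010100111→1 (1)
 85  00001101110101001111→0 (0)
 86  00011011101010011110→0 (1)
 87  00110111010100111101→0 (1)
 88  01101110101001111011→0 (0)
 89  11011101010011110110→1 (0)
 90  10111010100111101100→1 (0)
 91  01110101001111011000→0 (1)
 92  11101010011110110001→1 (1)
 93  11010100111101100011→1 (0)
 94  10101001111011000110→1 (1)
 95  01010011110110001101→0 (1)
 96  10100111101100011011→1 (1)
 97  01001111011000110111→0 (0)
 98  10011110110001101110→1 (0)
 99  00111101100011011100→0 (1)
100  01111011000110111001→0 (1)
101  11110110001101110011→1 (0)
102  11101100011011100110→1 (1)
103  11011000110111001101→1 (0)
104  10110001101110011010→1 (0)
105  01100011011100110100→0 (0)
106  11000110111001101000→1 (1)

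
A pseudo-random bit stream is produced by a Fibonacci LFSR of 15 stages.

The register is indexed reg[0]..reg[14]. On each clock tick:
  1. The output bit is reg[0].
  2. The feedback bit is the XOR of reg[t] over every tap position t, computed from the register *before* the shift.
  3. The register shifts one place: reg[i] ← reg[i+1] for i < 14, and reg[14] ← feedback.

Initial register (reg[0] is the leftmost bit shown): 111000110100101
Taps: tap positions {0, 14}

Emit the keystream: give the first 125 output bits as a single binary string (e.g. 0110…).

step | reg (before) | out | fb
   0 | 111000110100101 | 1 | 0
   1 | 110001101001010 | 1 | 1
   2 | 100011010010101 | 1 | 0
   3 | 000110100101010 | 0 | 0
   4 | 001101001010100 | 0 | 0
   5 | 011010010101000 | 0 | 0
   6 | 110100101010000 | 1 | 1
   7 | 101001010100001 | 1 | 0
   8 | 010010101000010 | 0 | 0
   9 | 100101010000100 | 1 | 1
  10 | 001010100001001 | 0 | 1
  11 | 010101000010011 | 0 | 1
  12 | 101010000100111 | 1 | 0
  13 | 010100001001110 | 0 | 0
  14 | 101000010011100 | 1 | 1
  15 | 010000100111001 | 0 | 1
  16 | 100001001110011 | 1 | 0
  17 | 000010011100110 | 0 | 0
  18 | 000100111001100 | 0 | 0
  19 | 001001110011000 | 0 | 0
  20 | 010011100110000 | 0 | 0
  21 | 100111001100000 | 1 | 1
  22 | 001110011000001 | 0 | 1
  23 | 011100110000011 | 0 | 1
  24 | 111001100000111 | 1 | 0
  25 | 110011000001110 | 1 | 1
  26 | 100110000011101 | 1 | 0
  27 | 001100000111010 | 0 | 0
  28 | 011000001110100 | 0 | 0
  29 | 110000011101000 | 1 | 1
  30 | 100000111010001 | 1 | 0
  31 | 000001110100010 | 0 | 0
  32 | 000011101000100 | 0 | 0
  33 | 000111010001000 | 0 | 0
  34 | 001110100010000 | 0 | 0
  35 | 011101000100000 | 0 | 0
  36 | 111010001000000 | 1 | 1
  37 | 110100010000001 | 1 | 0
  38 | 101000100000010 | 1 | 1
  39 | 010001000000101 | 0 | 1
  40 | 100010000001011 | 1 | 0
  41 | 000100000010110 | 0 | 0
  42 | 001000000101100 | 0 | 0
  43 | 010000001011000 | 0 | 0
  44 | 100000010110000 | 1 | 1
  45 | 000000101100001 | 0 | 1
  46 | 000001011000011 | 0 | 1
  47 | 000010110000111 | 0 | 1
  48 | 000101100001111 | 0 | 1
  49 | 001011000011111 | 0 | 1
  50 | 010110000111111 | 0 | 1
  51 | 101100001111111 | 1 | 0
  52 | 011000011111110 | 0 | 0
  53 | 110000111111100 | 1 | 1
  54 | 100001111111001 | 1 | 0
  55 | 000011111110010 | 0 | 0
  56 | 000111111100100 | 0 | 0
  57 | 001111111001000 | 0 | 0
  58 | 011111110010000 | 0 | 0
  59 | 111111100100000 | 1 | 1
  60 | 111111001000001 | 1 | 0
  61 | 111110010000010 | 1 | 1
  62 | 111100100000101 | 1 | 0
  63 | 111001000001010 | 1 | 1
  64 | 110010000010101 | 1 | 0
  65 | 100100000101010 | 1 | 1
  66 | 001000001010101 | 0 | 1
  67 | 010000010101011 | 0 | 1
  68 | 100000101010111 | 1 | 0
  69 | 000001010101110 | 0 | 0
  70 | 000010101011100 | 0 | 0
  71 | 000101010111000 | 0 | 0
  72 | 001010101110000 | 0 | 0
  73 | 010101011100000 | 0 | 0
  74 | 101010111000000 | 1 | 1
  75 | 010101110000001 | 0 | 1
  76 | 101011100000011 | 1 | 0
  77 | 010111000000110 | 0 | 0
  78 | 101110000001100 | 1 | 1
  79 | 011100000011001 | 0 | 1
  80 | 111000000110011 | 1 | 0
  81 | 110000001100110 | 1 | 1
  82 | 100000011001101 | 1 | 0
  83 | 000000110011010 | 0 | 0
  84 | 000001100110100 | 0 | 0
  85 | 000011001101000 | 0 | 0
  86 | 000110011010000 | 0 | 0
  87 | 001100110100000 | 0 | 0
  88 | 011001101000000 | 0 | 0
  89 | 110011010000000 | 1 | 1
  90 | 100110100000001 | 1 | 0
  91 | 001101000000010 | 0 | 0
  92 | 011010000000100 | 0 | 0
  93 | 110100000001000 | 1 | 1
  94 | 101000000010001 | 1 | 0
  95 | 010000000100010 | 0 | 0
  96 | 100000001000100 | 1 | 1
  97 | 000000010001001 | 0 | 1
  98 | 000000100010011 | 0 | 1
  99 | 000001000100111 | 0 | 1
 100 | 000010001001111 | 0 | 1
 101 | 000100010011111 | 0 | 1
 102 | 001000100111111 | 0 | 1
 103 | 010001001111111 | 0 | 1
 104 | 100010011111111 | 1 | 0
 105 | 000100111111110 | 0 | 0
 106 | 001001111111100 | 0 | 0
 107 | 010011111111000 | 0 | 0
 108 | 100111111110000 | 1 | 1
 109 | 001111111100001 | 0 | 1
 110 | 011111111000011 | 0 | 1
 111 | 111111110000111 | 1 | 0
 112 | 111111100001110 | 1 | 1
 113 | 111111000011101 | 1 | 0
 114 | 111110000111010 | 1 | 1
 115 | 111100001110101 | 1 | 0
 116 | 111000011101010 | 1 | 1
 117 | 110000111010101 | 1 | 0
 118 | 100001110101010 | 1 | 1
 119 | 000011101010101 | 0 | 1
 120 | 000111010101011 | 0 | 1
 121 | 001110101010111 | 0 | 1
 122 | 011101010101111 | 0 | 1
 123 | 111010101011111 | 1 | 0
 124 | 110101010111110 | 1 | 1

11100011010010101000010011100110000011101000100000010110000111111100100000101010111000000110011010000000100010011111111000011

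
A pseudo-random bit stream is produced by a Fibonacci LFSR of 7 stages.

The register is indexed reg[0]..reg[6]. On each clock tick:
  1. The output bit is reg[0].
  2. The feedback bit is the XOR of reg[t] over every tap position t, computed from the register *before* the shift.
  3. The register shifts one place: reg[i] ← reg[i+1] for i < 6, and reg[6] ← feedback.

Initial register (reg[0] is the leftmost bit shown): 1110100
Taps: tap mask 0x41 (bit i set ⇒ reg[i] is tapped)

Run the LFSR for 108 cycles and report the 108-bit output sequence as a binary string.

111010010110001101111011010110110010010001110000101111100101011100110100010011110001010000110000010000001111

tick  register→output (feedback)
  0  1110100→1 (1)
  1  1101001→1 (0)
  2  1010010→1 (1)
  3  0100101→0 (1)
  4  1001011→1 (0)
  5  0010110→0 (0)
  6  0101100→0 (0)
  7  1011000→1 (1)
  8  0110001→0 (1)
  9  1100011→1 (0)
 10  1000110→1 (1)
 11  0001101→0 (1)
 12  0011011→0 (1)
 13  0110111→0 (1)
 14  1101111→1 (0)
 15  1011110→1 (1)
 16  0111101→0 (1)
 17  1111011→1 (0)
 18  1110110→1 (1)
 19  1101101→1 (0)
 20  1011010→1 (1)
 21  0110101→0 (1)
 22  1101011→1 (0)
 23  1010110→1 (1)
 24  0101101→0 (1)
 25  1011011→1 (0)
 26  0110110→0 (0)
 27  1101100→1 (1)
 28  1011001→1 (0)
 29  0110010→0 (0)
 30  1100100→1 (1)
 31  1001001→1 (0)
 32  0010010→0 (0)
 33  0100100→0 (0)
 34  1001000→1 (1)
 35  0010001→0 (1)
 36  0100011→0 (1)
 37  1000111→1 (0)
 38  0001110→0 (0)
 39  0011100→0 (0)
 40  0111000→0 (0)
 41  1110000→1 (1)
 42  1100001→1 (0)
 43  1000010→1 (1)
 44  0000101→0 (1)
 45  0001011→0 (1)
 46  0010111→0 (1)
 47  0101111→0 (1)
 48  1011111→1 (0)
 49  0111110→0 (0)
 50  1111100→1 (1)
 51  1111001→1 (0)
 52  1110010→1 (1)
 53  1100101→1 (0)
 54  1001010→1 (1)
 55  0010101→0 (1)
 56  0101011→0 (1)
 57  1010111→1 (0)
 58  0101110→0 (0)
 59  1011100→1 (1)
 60  0111001→0 (1)
 61  1110011→1 (0)
 62  1100110→1 (1)
 63  1001101→1 (0)
 64  0011010→0 (0)
 65  0110100→0 (0)
 66  1101000→1 (1)
 67  1010001→1 (0)
 68  0100010→0 (0)
 69  1000100→1 (1)
 70  0001001→0 (1)
 71  0010011→0 (1)
 72  0100111→0 (1)
 73  1001111→1 (0)
 74  0011110→0 (0)
 75  0111100→0 (0)
 76  1111000→1 (1)
 77  1110001→1 (0)
 78  1100010→1 (1)
 79  1000101→1 (0)
 80  0001010→0 (0)
 81  0010100→0 (0)
 82  0101000→0 (0)
 83  1010000→1 (1)
 84  0100001→0 (1)
 85  1000011→1 (0)
 86  0000110→0 (0)
 87  0001100→0 (0)
 88  0011000→0 (0)
 89  0110000→0 (0)
 90  1100000→1 (1)
 91  1000001→1 (0)
 92  0000010→0 (0)
 93  0000100→0 (0)
 94  0001000→0 (0)
 95  0010000→0 (0)
 96  0100000→0 (0)
 97  1000000→1 (1)
 98  0000001→0 (1)
 99  0000011→0 (1)
100  0000111→0 (1)
101  0001111→0 (1)
102  0011111→0 (1)
103  0111111→0 (1)
104  1111111→1 (0)
105  1111110→1 (1)
106  1111101→1 (0)
107  1111010→1 (1)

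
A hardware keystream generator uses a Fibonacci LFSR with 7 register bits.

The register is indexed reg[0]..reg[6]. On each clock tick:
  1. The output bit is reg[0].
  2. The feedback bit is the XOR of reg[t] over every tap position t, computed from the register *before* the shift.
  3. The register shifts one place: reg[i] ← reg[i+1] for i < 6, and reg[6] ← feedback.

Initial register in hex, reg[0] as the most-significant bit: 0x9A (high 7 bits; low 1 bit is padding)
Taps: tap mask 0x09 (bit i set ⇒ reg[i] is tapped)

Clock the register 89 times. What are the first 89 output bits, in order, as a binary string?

step | reg (before) | out | fb
   0 | 1001101 | 1 | 0
   1 | 0011010 | 0 | 1
   2 | 0110101 | 0 | 0
   3 | 1101010 | 1 | 0
   4 | 1010100 | 1 | 1
   5 | 0101001 | 0 | 1
   6 | 1010011 | 1 | 1
   7 | 0100111 | 0 | 0
   8 | 1001110 | 1 | 0
   9 | 0011100 | 0 | 1
  10 | 0111001 | 0 | 1
  11 | 1110011 | 1 | 1
  12 | 1100111 | 1 | 1
  13 | 1001111 | 1 | 0
  14 | 0011110 | 0 | 1
  15 | 0111101 | 0 | 1
  16 | 1111011 | 1 | 0
  17 | 1110110 | 1 | 1
  18 | 1101101 | 1 | 0
  19 | 1011010 | 1 | 0
  20 | 0110100 | 0 | 0
  21 | 1101000 | 1 | 0
  22 | 1010000 | 1 | 1
  23 | 0100001 | 0 | 0
  24 | 1000010 | 1 | 1
  25 | 0000101 | 0 | 0
  26 | 0001010 | 0 | 1
  27 | 0010101 | 0 | 0
  28 | 0101010 | 0 | 1
  29 | 1010101 | 1 | 1
  30 | 0101011 | 0 | 1
  31 | 1010111 | 1 | 1
  32 | 0101111 | 0 | 1
  33 | 1011111 | 1 | 0
  34 | 0111110 | 0 | 1
  35 | 1111101 | 1 | 0
  36 | 1111010 | 1 | 0
  37 | 1110100 | 1 | 1
  38 | 1101001 | 1 | 0
  39 | 1010010 | 1 | 1
  40 | 0100101 | 0 | 0
  41 | 1001010 | 1 | 0
  42 | 0010100 | 0 | 0
  43 | 0101000 | 0 | 1
  44 | 1010001 | 1 | 1
  45 | 0100011 | 0 | 0
  46 | 1000110 | 1 | 1
  47 | 0001101 | 0 | 1
  48 | 0011011 | 0 | 1
  49 | 0110111 | 0 | 0
  50 | 1101110 | 1 | 0
  51 | 1011100 | 1 | 0
  52 | 0111000 | 0 | 1
  53 | 1110001 | 1 | 1
  54 | 1100011 | 1 | 1
  55 | 1000111 | 1 | 1
  56 | 0001111 | 0 | 1
  57 | 0011111 | 0 | 1
  58 | 0111111 | 0 | 1
  59 | 1111111 | 1 | 0
  60 | 1111110 | 1 | 0
  61 | 1111100 | 1 | 0
  62 | 1111000 | 1 | 0
  63 | 1110000 | 1 | 1
  64 | 1100001 | 1 | 1
  65 | 1000011 | 1 | 1
  66 | 0000111 | 0 | 0
  67 | 0001110 | 0 | 1
  68 | 0011101 | 0 | 1
  69 | 0111011 | 0 | 1
  70 | 1110111 | 1 | 1
  71 | 1101111 | 1 | 0
  72 | 1011110 | 1 | 0
  73 | 0111100 | 0 | 1
  74 | 1111001 | 1 | 0
  75 | 1110010 | 1 | 1
  76 | 1100101 | 1 | 1
  77 | 1001011 | 1 | 0
  78 | 0010110 | 0 | 0
  79 | 0101100 | 0 | 1
  80 | 1011001 | 1 | 0
  81 | 0110010 | 0 | 0
  82 | 1100100 | 1 | 1
  83 | 1001001 | 1 | 0
  84 | 0010010 | 0 | 0
  85 | 0100100 | 0 | 0
  86 | 1001000 | 1 | 0
  87 | 0010000 | 0 | 0
  88 | 0100000 | 0 | 0

10011010100111001111011010000101010111110100101000110111000111111100001110111100101100100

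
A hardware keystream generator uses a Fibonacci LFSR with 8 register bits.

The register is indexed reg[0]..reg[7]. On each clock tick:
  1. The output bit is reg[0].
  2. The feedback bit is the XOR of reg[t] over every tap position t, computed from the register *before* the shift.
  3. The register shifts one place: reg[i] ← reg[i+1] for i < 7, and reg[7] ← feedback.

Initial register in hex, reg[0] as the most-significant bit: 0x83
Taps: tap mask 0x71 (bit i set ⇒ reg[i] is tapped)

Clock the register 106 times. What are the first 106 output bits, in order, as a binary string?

k : reg_k → out_k, fb_k
0: 10000011 → 1, fb=0
1: 00000110 → 0, fb=0
2: 00001100 → 0, fb=0
3: 00011000 → 0, fb=1
4: 00110001 → 0, fb=0
5: 01100010 → 0, fb=1
6: 11000101 → 1, fb=0
7: 10001010 → 1, fb=1
8: 00010101 → 0, fb=1
9: 00101011 → 0, fb=0
10: 01010110 → 0, fb=0
11: 10101100 → 1, fb=1
12: 01011001 → 0, fb=1
13: 10110011 → 1, fb=0
14: 01100110 → 0, fb=0
15: 11001100 → 1, fb=1
16: 10011001 → 1, fb=0
17: 00110010 → 0, fb=1
18: 01100101 → 0, fb=1
19: 11001011 → 1, fb=1
20: 10010111 → 1, fb=1
21: 00101111 → 0, fb=1
22: 01011111 → 0, fb=1
23: 10111111 → 1, fb=0
24: 01111110 → 0, fb=1
25: 11111101 → 1, fb=1
26: 11111011 → 1, fb=1
27: 11110111 → 1, fb=1
28: 11101111 → 1, fb=0
29: 11011110 → 1, fb=0
30: 10111100 → 1, fb=1
31: 01111001 → 0, fb=1
32: 11110011 → 1, fb=0
33: 11100110 → 1, fb=1
34: 11001101 → 1, fb=1
35: 10011011 → 1, fb=1
36: 00110111 → 0, fb=0
37: 01101110 → 0, fb=1
38: 11011101 → 1, fb=1
39: 10111011 → 1, fb=1
40: 01110111 → 0, fb=0
41: 11101110 → 1, fb=0
42: 11011100 → 1, fb=1
43: 10111001 → 1, fb=0
44: 01110010 → 0, fb=1
45: 11100101 → 1, fb=0
46: 11001010 → 1, fb=1
47: 10010101 → 1, fb=0
48: 00101010 → 0, fb=0
49: 01010100 → 0, fb=1
50: 10101001 → 1, fb=0
51: 01010010 → 0, fb=1
52: 10100101 → 1, fb=0
53: 01001010 → 0, fb=0
54: 10010100 → 1, fb=0
55: 00101000 → 0, fb=1
56: 01010001 → 0, fb=0
57: 10100010 → 1, fb=0
58: 01000100 → 0, fb=1
59: 10001001 → 1, fb=0
60: 00010010 → 0, fb=1
61: 00100101 → 0, fb=1
62: 01001011 → 0, fb=0
63: 10010110 → 1, fb=1
64: 00101101 → 0, fb=0
65: 01011010 → 0, fb=0
66: 10110100 → 1, fb=0
67: 01101000 → 0, fb=1
68: 11010001 → 1, fb=1
69: 10100011 → 1, fb=0
70: 01000110 → 0, fb=0
71: 10001100 → 1, fb=1
72: 00011001 → 0, fb=1
73: 00110011 → 0, fb=1
74: 01100111 → 0, fb=0
75: 11001110 → 1, fb=0
76: 10011100 → 1, fb=1
77: 00111001 → 0, fb=1
78: 01110011 → 0, fb=1
79: 11100111 → 1, fb=1
80: 11001111 → 1, fb=0
81: 10011110 → 1, fb=0
82: 00111100 → 0, fb=0
83: 01111000 → 0, fb=1
84: 11110001 → 1, fb=1
85: 11100011 → 1, fb=0
86: 11000110 → 1, fb=1
87: 10001101 → 1, fb=1
88: 00011011 → 0, fb=0
89: 00110110 → 0, fb=0
90: 01101100 → 0, fb=0
91: 11011000 → 1, fb=0
92: 10110000 → 1, fb=1
93: 01100001 → 0, fb=0
94: 11000010 → 1, fb=0
95: 10000100 → 1, fb=0
96: 00001000 → 0, fb=1
97: 00010001 → 0, fb=0
98: 00100010 → 0, fb=1
99: 01000101 → 0, fb=1
100: 10001011 → 1, fb=1
101: 00010111 → 0, fb=0
102: 00101110 → 0, fb=1
103: 01011101 → 0, fb=0
104: 10111010 → 1, fb=1
105: 01110101 → 0, fb=1

1000001100010101100110010111111011110011011101110010101001010001001011010001100111001111000110110000100010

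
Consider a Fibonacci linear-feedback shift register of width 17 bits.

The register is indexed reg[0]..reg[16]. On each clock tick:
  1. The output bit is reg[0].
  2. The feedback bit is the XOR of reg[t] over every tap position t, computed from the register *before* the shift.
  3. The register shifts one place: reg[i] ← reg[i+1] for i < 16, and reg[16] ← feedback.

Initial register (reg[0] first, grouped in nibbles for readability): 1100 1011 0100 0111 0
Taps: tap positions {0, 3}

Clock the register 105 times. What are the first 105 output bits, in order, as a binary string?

k : reg_k → out_k, fb_k
0: 11001011010001110 → 1, fb=1
1: 10010110100011101 → 1, fb=0
2: 00101101000111010 → 0, fb=0
3: 01011010001110100 → 0, fb=1
4: 10110100011101001 → 1, fb=0
5: 01101000111010010 → 0, fb=0
6: 11010001110100100 → 1, fb=0
7: 10100011101001000 → 1, fb=1
8: 01000111010010001 → 0, fb=0
9: 10001110100100010 → 1, fb=1
10: 00011101001000101 → 0, fb=1
11: 00111010010001011 → 0, fb=1
12: 01110100100010111 → 0, fb=1
13: 11101001000101111 → 1, fb=1
14: 11010010001011111 → 1, fb=0
15: 10100100010111110 → 1, fb=1
16: 01001000101111101 → 0, fb=0
17: 10010001011111010 → 1, fb=0
18: 00100010111110100 → 0, fb=0
19: 01000101111101000 → 0, fb=0
20: 10001011111010000 → 1, fb=1
21: 00010111110100001 → 0, fb=1
22: 00101111101000011 → 0, fb=0
23: 01011111010000110 → 0, fb=1
24: 10111110100001101 → 1, fb=0
25: 01111101000011010 → 0, fb=1
26: 11111010000110101 → 1, fb=0
27: 11110100001101010 → 1, fb=0
28: 11101000011010100 → 1, fb=1
29: 11010000110101001 → 1, fb=0
30: 10100001101010010 → 1, fb=1
31: 01000011010100101 → 0, fb=0
32: 10000110101001010 → 1, fb=1
33: 00001101010010101 → 0, fb=0
34: 00011010100101010 → 0, fb=1
35: 00110101001010101 → 0, fb=1
36: 01101010010101011 → 0, fb=0
37: 11010100101010110 → 1, fb=0
38: 10101001010101100 → 1, fb=1
39: 01010010101011001 → 0, fb=1
40: 10100101010110011 → 1, fb=1
41: 01001010101100111 → 0, fb=0
42: 10010101011001110 → 1, fb=0
43: 00101010110011100 → 0, fb=0
44: 01010101100111000 → 0, fb=1
45: 10101011001110001 → 1, fb=1
46: 01010110011100011 → 0, fb=1
47: 10101100111000111 → 1, fb=1
48: 01011001110001111 → 0, fb=1
49: 10110011100011111 → 1, fb=0
50: 01100111000111110 → 0, fb=0
51: 11001110001111100 → 1, fb=1
52: 10011100011111001 → 1, fb=0
53: 00111000111110010 → 0, fb=1
54: 01110001111100101 → 0, fb=1
55: 11100011111001011 → 1, fb=1
56: 11000111110010111 → 1, fb=1
57: 10001111100101111 → 1, fb=1
58: 00011111001011111 → 0, fb=1
59: 00111110010111111 → 0, fb=1
60: 01111100101111111 → 0, fb=1
61: 11111001011111111 → 1, fb=0
62: 11110010111111110 → 1, fb=0
63: 11100101111111100 → 1, fb=1
64: 11001011111111001 → 1, fb=1
65: 10010111111110011 → 1, fb=0
66: 00101111111100110 → 0, fb=0
67: 01011111111001100 → 0, fb=1
68: 10111111110011001 → 1, fb=0
69: 01111111100110010 → 0, fb=1
70: 11111111001100101 → 1, fb=0
71: 11111110011001010 → 1, fb=0
72: 11111100110010100 → 1, fb=0
73: 11111001100101000 → 1, fb=0
74: 11110011001010000 → 1, fb=0
75: 11100110010100000 → 1, fb=1
76: 11001100101000001 → 1, fb=1
77: 10011001010000011 → 1, fb=0
78: 00110010100000110 → 0, fb=1
79: 01100101000001101 → 0, fb=0
80: 11001010000011010 → 1, fb=1
81: 10010100000110101 → 1, fb=0
82: 00101000001101010 → 0, fb=0
83: 01010000011010100 → 0, fb=1
84: 10100000110101001 → 1, fb=1
85: 01000001101010011 → 0, fb=0
86: 10000011010100110 → 1, fb=1
87: 00000110101001101 → 0, fb=0
88: 00001101010011010 → 0, fb=0
89: 00011010100110100 → 0, fb=1
90: 00110101001101001 → 0, fb=1
91: 01101010011010011 → 0, fb=0
92: 11010100110100110 → 1, fb=0
93: 10101001101001100 → 1, fb=1
94: 01010011010011001 → 0, fb=1
95: 10100110100110011 → 1, fb=1
96: 01001101001100111 → 0, fb=0
97: 10011010011001110 → 1, fb=0
98: 00110100110011100 → 0, fb=1
99: 01101001100111001 → 0, fb=0
100: 11010011001110010 → 1, fb=0
101: 10100110011100100 → 1, fb=1
102: 01001100111001001 → 0, fb=0
103: 10011001110010010 → 1, fb=0
104: 00110011100100100 → 0, fb=1

110010110100011101001000101111101000011010100101010110011100011111001011111111001100101000001101010011010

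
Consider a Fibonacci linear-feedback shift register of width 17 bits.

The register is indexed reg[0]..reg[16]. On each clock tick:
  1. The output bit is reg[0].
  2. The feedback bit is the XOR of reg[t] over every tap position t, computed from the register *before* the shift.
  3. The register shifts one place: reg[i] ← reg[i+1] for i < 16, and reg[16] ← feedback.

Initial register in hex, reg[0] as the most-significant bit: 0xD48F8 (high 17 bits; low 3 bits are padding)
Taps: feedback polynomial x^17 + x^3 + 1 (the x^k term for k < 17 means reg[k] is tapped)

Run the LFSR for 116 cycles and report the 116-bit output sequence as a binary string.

11010100100011111011100001111001001111011101100001101001100011011001001011110000100000101011101001001011101101000000

tick  register→output (feedback)
  0  11010100100011111→1 (0)
  1  10101001000111110→1 (1)
  2  01010010001111101→0 (1)
  3  10100100011111011→1 (1)
  4  01001000111110111→0 (0)
  5  10010001111101110→1 (0)
  6  00100011111011100→0 (0)
  7  01000111110111000→0 (0)
  8  10001111101110000→1 (1)
  9  00011111011100001→0 (1)
 10  00111110111000011→0 (1)
 11  01111101110000111→0 (1)
 12  11111011100001111→1 (0)
 13  11110111000011110→1 (0)
 14  11101110000111100→1 (1)
 15  11011100001111001→1 (0)
 16  10111000011110010→1 (0)
 17  01110000111100100→0 (1)
 18  11100001111001001→1 (1)
 19  11000011110010011→1 (1)
 20  10000111100100111→1 (1)
 21  00001111001001111→0 (0)
 22  00011110010011110→0 (1)
 23  00111100100111101→0 (1)
 24  01111001001111011→0 (1)
 25  11110010011110111→1 (0)
 26  11100100111101110→1 (1)
 27  11001001111011101→1 (1)
 28  10010011110111011→1 (0)
 29  00100111101110110→0 (0)
 30  01001111011101100→0 (0)
 31  10011110111011000→1 (0)
 32  00111101110110000→0 (1)
 33  01111011101100001→0 (1)
 34  11110111011000011→1 (0)
 35  11101110110000110→1 (1)
 36  11011101100001101→1 (0)
 37  10111011000011010→1 (0)
 38  01110110000110100→0 (1)
 39  11101100001101001→1 (1)
 40  11011000011010011→1 (0)
 41  10110000110100110→1 (0)
 42  01100001101001100→0 (0)
 43  11000011010011000→1 (1)
 44  10000110100110001→1 (1)
 45  00001101001100011→0 (0)
 46  00011010011000110→0 (1)
 47  00110100110001101→0 (1)
 48  01101001100011011→0 (0)
 49  11010011000110110→1 (0)
 50  10100110001101100→1 (1)
 51  01001100011011001→0 (0)
 52  10011000110110010→1 (0)
 53  00110001101100100→0 (1)
 54  01100011011001001→0 (0)
 55  11000110110010010→1 (1)
 56  10001101100100101→1 (1)
 57  00011011001001011→0 (1)
 58  00110110010010111→0 (1)
 59  01101100100101111→0 (0)
 60  11011001001011110→1 (0)
 61  10110010010111100→1 (0)
 62  01100100101111000→0 (0)
 63  11001001011110000→1 (1)
 64  10010010111100001→1 (0)
 65  00100101111000010→0 (0)
 66  01001011110000100→0 (0)
 67  10010111100001000→1 (0)
 68  00101111000010000→0 (0)
 69  01011110000100000→0 (1)
 70  10111100001000001→1 (0)
 71  01111000010000010→0 (1)
 72  11110000100000101→1 (0)
 73  11100001000001010→1 (1)
 74  11000010000010101→1 (1)
 75  10000100000101011→1 (1)
 76  00001000001010111→0 (0)
 77  00010000010101110→0 (1)
 78  00100000101011101→0 (0)
 79  01000001010111010→0 (0)
 80  10000010101110100→1 (1)
 81  00000101011101001→0 (0)
 82  00001010111010010→0 (0)
 83  00010101110100100→0 (1)
 84  00101011101001001→0 (0)
 85  01010111010010010→0 (1)
 86  10101110100100101→1 (1)
 87  01011101001001011→0 (1)
 88  10111010010010111→1 (0)
 89  01110100100101110→0 (1)
 90  11101001001011101→1 (1)
 91  11010010010111011→1 (0)
 92  10100100101110110→1 (1)
 93  01001001011101101→0 (0)
 94  10010010111011010→1 (0)
 95  00100101110110100→0 (0)
 96  01001011101101000→0 (0)
 97  10010111011010000→1 (0)
 98  00101110110100000→0 (0)
 99  01011101101000000→0 (1)
100  10111011010000001→1 (0)
101  01110110100000010→0 (1)
102  11101101000000101→1 (1)
103  11011010000001011→1 (0)
104  10110100000010110→1 (0)
105  01101000000101100→0 (0)
106  11010000001011000→1 (0)
107  10100000010110000→1 (1)
108  01000000101100001→0 (0)
109  10000001011000010→1 (1)
110  00000010110000101→0 (0)
111  00000101100001010→0 (0)
112  00001011000010100→0 (0)
113  00010110000101000→0 (1)
114  00101100001010001→0 (0)
115  01011000010100010→0 (1)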